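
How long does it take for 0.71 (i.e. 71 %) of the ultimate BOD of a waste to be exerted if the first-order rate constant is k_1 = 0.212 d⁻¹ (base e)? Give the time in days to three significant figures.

t ≈ 5.84 d

y/L₀ = 1 − e^(−k_1 t) = 0.71 ⇒ e^(−k_1 t) = 0.290
t = −ln(0.290) / 0.212 = 1.238 / 0.212 = 5.839 d.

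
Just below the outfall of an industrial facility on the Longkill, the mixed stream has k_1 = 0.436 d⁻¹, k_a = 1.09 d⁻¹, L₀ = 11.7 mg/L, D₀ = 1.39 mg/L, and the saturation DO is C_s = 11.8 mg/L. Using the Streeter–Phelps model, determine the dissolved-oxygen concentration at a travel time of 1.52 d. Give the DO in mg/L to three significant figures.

k_1 L₀/(k_a−k_1) = 0.436×11.7/(1.09−0.436) = 5.101/0.6540 = 7.800 mg/L.
e^(−k_1 t) = e^(−0.436×1.520) = 0.5154; e^(−k_a t) = e^(−1.09×1.520) = 0.1907.
D = 7.800 × (0.5154 − 0.1907) + 1.39 × 0.1907 = 2.533 + 0.2651 = 2.798 mg/L.
DO = C_s − D = 11.8 − 2.798 = 9.002 mg/L.

DO ≈ 9.00 mg/L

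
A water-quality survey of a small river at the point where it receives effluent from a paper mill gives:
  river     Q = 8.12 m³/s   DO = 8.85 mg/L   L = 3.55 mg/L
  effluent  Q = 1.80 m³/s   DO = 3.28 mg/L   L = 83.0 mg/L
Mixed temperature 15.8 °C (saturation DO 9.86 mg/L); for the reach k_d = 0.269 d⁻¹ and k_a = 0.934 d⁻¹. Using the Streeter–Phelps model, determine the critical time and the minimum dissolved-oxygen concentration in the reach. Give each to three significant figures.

Mixed DO = (8.12×8.85 + 1.80×3.28)/(8.12+1.80) = 77.77/9.920 = 7.839 mg/L.
Mixed L₀ = (8.12×3.55 + 1.80×83.0)/(9.920) = 178.2/9.920 = 17.97 mg/L.
Initial deficit D₀ = C_s − DO₀ = 9.86 − 7.839 = 2.021 mg/L.
t_c = (1/0.6650) ln[(0.934/0.269)(1 − 2.021×0.6650/(0.269×17.97))] = 1.504 × ln(2.507) = 1.382 d.
D_c = (0.269/0.934) × 17.97 × e^(−0.269×1.382) = 0.2880 × 17.97 × 0.6895 = 3.568 mg/L.
Minimum DO = 9.86 − 3.568 = 6.292 mg/L.

t_c ≈ 1.38 d; minimum DO ≈ 6.29 mg/L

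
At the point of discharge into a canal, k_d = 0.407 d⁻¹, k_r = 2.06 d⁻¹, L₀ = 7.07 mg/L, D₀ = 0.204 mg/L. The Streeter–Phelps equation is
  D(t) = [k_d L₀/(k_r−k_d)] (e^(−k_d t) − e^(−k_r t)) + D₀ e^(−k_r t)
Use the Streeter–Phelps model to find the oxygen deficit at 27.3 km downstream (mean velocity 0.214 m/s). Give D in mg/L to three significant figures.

D ≈ 0.881 mg/L

Travel time t = x/v = 27.3 km / (0.214 m/s) = 27300 m / 0.214 m/s = 127600 s = 1.477 d.
k_d L₀/(k_r−k_d) = 0.407×7.07/(2.06−0.407) = 2.877/1.653 = 1.741 mg/L.
e^(−k_d t) = e^(−0.407×1.477) = 0.5483; e^(−k_r t) = e^(−2.06×1.477) = 0.04776.
D = 1.741 × (0.5483 − 0.04776) + 0.204 × 0.04776 = 0.8713 + 0.009743 = 0.8811 mg/L.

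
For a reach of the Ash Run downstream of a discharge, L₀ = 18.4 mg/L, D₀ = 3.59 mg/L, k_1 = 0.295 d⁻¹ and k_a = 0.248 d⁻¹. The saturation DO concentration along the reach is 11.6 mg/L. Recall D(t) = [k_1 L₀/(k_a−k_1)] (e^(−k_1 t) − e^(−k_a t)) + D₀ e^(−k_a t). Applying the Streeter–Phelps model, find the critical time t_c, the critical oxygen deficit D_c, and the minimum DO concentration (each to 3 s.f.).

t_c ≈ 3.04 d; D_c ≈ 8.92 mg/L; min DO ≈ 2.68 mg/L

At the critical point dD/dt = 0, so k_1 L₀ e^(−k_1 t) = k_a D. Substituting D(t) from the Streeter–Phelps equation and solving for t gives
t_c = ln[(k_a/k_1)(1 − D₀(k_a−k_1)/(k_1 L₀))] / (k_a−k_1).
Here k_a−k_1 = -0.04700 d⁻¹ and 1 − D₀(k_a−k_1)/(k_1 L₀) = 1 − 3.59×-0.04700/(0.295×18.4) = 1.031, so
t_c = ln(0.8407 × 1.031) / -0.04700 = -0.1429 / -0.04700 = 3.041 d.
D_c = (k_1/k_a) L₀ e^(−k_1 t_c) = (0.295/0.248) × 18.4 × e^(−0.295×3.041) = 1.190 × 18.4 × 0.4077 = 8.924 mg/L.
Minimum DO = C_s − D_c = 11.6 − 8.924 = 2.676 mg/L.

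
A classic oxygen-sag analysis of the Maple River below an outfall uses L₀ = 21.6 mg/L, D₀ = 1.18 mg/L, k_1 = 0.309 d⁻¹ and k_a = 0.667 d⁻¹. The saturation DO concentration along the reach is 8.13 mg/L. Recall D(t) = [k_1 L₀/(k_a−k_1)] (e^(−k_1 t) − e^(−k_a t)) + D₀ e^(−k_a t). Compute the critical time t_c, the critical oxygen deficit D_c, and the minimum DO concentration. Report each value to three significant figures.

At the critical point dD/dt = 0, so k_1 L₀ e^(−k_1 t) = k_a D. Substituting D(t) from the Streeter–Phelps equation and solving for t gives
t_c = ln[(k_a/k_1)(1 − D₀(k_a−k_1)/(k_1 L₀))] / (k_a−k_1).
Here k_a−k_1 = 0.3580 d⁻¹ and 1 − D₀(k_a−k_1)/(k_1 L₀) = 1 − 1.18×0.3580/(0.309×21.6) = 0.9367, so
t_c = ln(2.159 × 0.9367) / 0.3580 = 0.7041 / 0.3580 = 1.967 d.
D_c = (k_1/k_a) L₀ e^(−k_1 t_c) = (0.309/0.667) × 21.6 × e^(−0.309×1.967) = 0.4633 × 21.6 × 0.5446 = 5.450 mg/L.
Minimum DO = C_s − D_c = 8.13 − 5.450 = 2.680 mg/L.

t_c ≈ 1.97 d; D_c ≈ 5.45 mg/L; min DO ≈ 2.68 mg/L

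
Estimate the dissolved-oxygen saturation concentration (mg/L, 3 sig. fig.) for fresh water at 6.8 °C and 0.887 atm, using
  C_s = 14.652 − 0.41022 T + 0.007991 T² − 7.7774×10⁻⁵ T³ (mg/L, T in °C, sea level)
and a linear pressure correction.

At sea level: C_s = 14.652 − 0.41022×6.8 + 0.007991×6.8² − 7.7774×10⁻⁵×6.8³ = 12.21 mg/L.
Pressure correction: C_s' = 12.21 × 0.887 = 10.83 mg/L.

C_s ≈ 10.8 mg/L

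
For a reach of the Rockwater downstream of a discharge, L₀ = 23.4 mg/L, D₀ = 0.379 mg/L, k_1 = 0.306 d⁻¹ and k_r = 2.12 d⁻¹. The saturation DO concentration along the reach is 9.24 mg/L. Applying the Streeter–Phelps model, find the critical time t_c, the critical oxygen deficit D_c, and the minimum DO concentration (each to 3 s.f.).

With k_r/k_1 = 6.928 and 1 − D₀(k_r−k_1)/(k_1 L₀) = 0.9040,
t_c = ln(6.928 × 0.9040) / (2.12 − 0.306) = ln(6.263) / 1.814 = 1.835/1.814 = 1.011 d.
D_c = (k_1/k_r) L₀ e^(−k_1 t_c) = (0.306/2.12) × 23.4 × e^(−0.306×1.011) = 0.1443 × 23.4 × 0.7338 = 2.479 mg/L.
Minimum DO = C_s − D_c = 9.24 − 2.479 = 6.761 mg/L.

t_c ≈ 1.01 d; D_c ≈ 2.48 mg/L; min DO ≈ 6.76 mg/L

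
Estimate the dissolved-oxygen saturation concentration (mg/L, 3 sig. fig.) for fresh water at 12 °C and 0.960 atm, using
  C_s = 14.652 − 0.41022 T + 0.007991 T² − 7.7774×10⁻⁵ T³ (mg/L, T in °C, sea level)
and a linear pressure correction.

At sea level: C_s = 14.652 − 0.41022×12 + 0.007991×12² − 7.7774×10⁻⁵×12³ = 10.75 mg/L.
Pressure correction: C_s' = 10.75 × 0.960 = 10.32 mg/L.

C_s ≈ 10.3 mg/L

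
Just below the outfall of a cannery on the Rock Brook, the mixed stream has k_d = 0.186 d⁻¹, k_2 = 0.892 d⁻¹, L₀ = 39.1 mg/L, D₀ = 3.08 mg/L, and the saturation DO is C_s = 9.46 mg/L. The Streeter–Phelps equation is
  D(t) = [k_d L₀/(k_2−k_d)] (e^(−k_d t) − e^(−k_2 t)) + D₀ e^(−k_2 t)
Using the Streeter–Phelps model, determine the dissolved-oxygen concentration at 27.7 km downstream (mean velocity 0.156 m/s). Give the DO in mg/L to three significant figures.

DO ≈ 3.59 mg/L

Travel time t = x/v = 27.7 km / (0.156 m/s) = 27700 m / 0.156 m/s = 177600 s = 2.055 d.
k_d L₀/(k_2−k_d) = 0.186×39.1/(0.892−0.186) = 7.273/0.7060 = 10.30 mg/L.
e^(−k_d t) = e^(−0.186×2.055) = 0.6823; e^(−k_2 t) = e^(−0.892×2.055) = 0.1599.
D = 10.30 × (0.6823 − 0.1599) + 3.08 × 0.1599 = 5.381 + 0.4925 = 5.874 mg/L.
DO = C_s − D = 9.46 − 5.874 = 3.586 mg/L.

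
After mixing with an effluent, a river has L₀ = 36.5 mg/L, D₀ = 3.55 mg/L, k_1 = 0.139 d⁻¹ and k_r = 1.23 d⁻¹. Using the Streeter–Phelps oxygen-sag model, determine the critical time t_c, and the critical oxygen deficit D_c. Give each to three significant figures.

t_c ≈ 0.677 d; D_c ≈ 3.75 mg/L

t_c = [1/(k_r−k_1)] ln[(k_r/k_1)(1 − D₀(k_r−k_1)/(k_1 L₀))]
= [1/(1.23−0.139)] ln[(1.23/0.139)(1 − 3.55×1.091/(0.139×36.5))]
= (1/1.091) ln[8.849 × 0.2366] = 0.9166 × ln(2.094) = 0.9166 × 0.7390 = 0.6773 d.
D_c = (k_1/k_r) L₀ e^(−k_1 t_c) = (0.139/1.23) × 36.5 × e^(−0.139×0.6773) = 0.1130 × 36.5 × 0.9101 = 3.754 mg/L.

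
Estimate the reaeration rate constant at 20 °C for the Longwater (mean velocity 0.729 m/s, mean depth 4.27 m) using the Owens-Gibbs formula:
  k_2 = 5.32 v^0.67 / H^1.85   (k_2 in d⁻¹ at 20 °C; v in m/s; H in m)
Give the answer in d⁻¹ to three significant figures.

k_2 ≈ 0.294 d⁻¹

k_2 = 5.32 × 0.729^0.67 / 4.27^1.85 = 5.32 × 0.8091 / 14.67 = 0.2935 d⁻¹.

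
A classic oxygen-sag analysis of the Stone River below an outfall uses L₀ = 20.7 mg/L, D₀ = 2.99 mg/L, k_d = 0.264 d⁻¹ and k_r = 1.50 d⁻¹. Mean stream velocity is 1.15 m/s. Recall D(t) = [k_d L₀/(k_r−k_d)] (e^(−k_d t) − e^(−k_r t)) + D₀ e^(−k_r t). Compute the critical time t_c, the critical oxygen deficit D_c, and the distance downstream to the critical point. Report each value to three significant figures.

t_c ≈ 0.493 d; D_c ≈ 3.20 mg/L; x_c ≈ 49.0 km

With k_r/k_d = 5.682 and 1 − D₀(k_r−k_d)/(k_d L₀) = 0.3237,
t_c = ln(5.682 × 0.3237) / (1.50 − 0.264) = ln(1.839) / 1.236 = 0.6094/1.236 = 0.4931 d.
L(t_c) = L₀ e^(−k_d t_c) = 20.7 × 0.8779 = 18.17 mg/L, and at the critical point k_r D_c = k_d L, so D_c = (0.264/1.50) × 18.17 = 3.199 mg/L.
x_c = v t_c = 1.15 m/s × 0.4931 d × 86400 s/d = 48990 m ≈ 49.0 km.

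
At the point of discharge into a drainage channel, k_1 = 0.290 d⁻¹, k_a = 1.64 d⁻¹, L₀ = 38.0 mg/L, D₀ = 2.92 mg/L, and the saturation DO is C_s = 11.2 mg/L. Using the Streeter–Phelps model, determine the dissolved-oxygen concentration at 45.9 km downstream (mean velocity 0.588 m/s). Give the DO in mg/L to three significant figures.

DO ≈ 6.11 mg/L

Travel time t = x/v = 45.9 km / (0.588 m/s) = 45900 m / 0.588 m/s = 78060 s = 0.9035 d.
k_1 L₀/(k_a−k_1) = 0.290×38.0/(1.64−0.290) = 11.02/1.350 = 8.163 mg/L.
e^(−k_1 t) = e^(−0.290×0.9035) = 0.7695; e^(−k_a t) = e^(−1.64×0.9035) = 0.2272.
D = 8.163 × (0.7695 − 0.2272) + 2.92 × 0.2272 = 4.426 + 0.6636 = 5.090 mg/L.
DO = C_s − D = 11.2 − 5.090 = 6.110 mg/L.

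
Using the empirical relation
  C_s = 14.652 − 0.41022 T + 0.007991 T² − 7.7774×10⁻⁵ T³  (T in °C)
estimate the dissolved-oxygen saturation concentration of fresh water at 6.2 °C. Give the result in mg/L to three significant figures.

C_s = 14.652 − 0.41022×6.2 + 0.007991×6.2² − 7.7774×10⁻⁵×6.2³ = 12.40 mg/L.

C_s ≈ 12.4 mg/L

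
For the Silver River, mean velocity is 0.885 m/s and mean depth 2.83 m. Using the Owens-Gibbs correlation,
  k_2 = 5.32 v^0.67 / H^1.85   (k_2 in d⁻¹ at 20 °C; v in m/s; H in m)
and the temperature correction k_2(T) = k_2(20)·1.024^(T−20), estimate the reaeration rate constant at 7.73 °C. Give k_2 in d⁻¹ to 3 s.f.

k_2(20) = 5.32 × 0.885^0.67 / 2.83^1.85 = 5.32 × 0.9214 / 6.852 = 0.7154 d⁻¹.
k_2(7.73) = 0.7154 × 1.024^(7.73−20) = 0.7154 × 0.7475 = 0.5348 d⁻¹.

k_2 ≈ 0.535 d⁻¹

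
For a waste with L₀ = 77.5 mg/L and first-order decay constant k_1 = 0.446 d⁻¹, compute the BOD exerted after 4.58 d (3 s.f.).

y_t = L₀(1 − e^(−k_1 t)) = 77.5 × (1 − e^(−0.446×4.58))
= 77.5 × (1 − 0.1297) = 77.5 × 0.8703 = 67.45 mg/L.

y ≈ 67.4 mg/L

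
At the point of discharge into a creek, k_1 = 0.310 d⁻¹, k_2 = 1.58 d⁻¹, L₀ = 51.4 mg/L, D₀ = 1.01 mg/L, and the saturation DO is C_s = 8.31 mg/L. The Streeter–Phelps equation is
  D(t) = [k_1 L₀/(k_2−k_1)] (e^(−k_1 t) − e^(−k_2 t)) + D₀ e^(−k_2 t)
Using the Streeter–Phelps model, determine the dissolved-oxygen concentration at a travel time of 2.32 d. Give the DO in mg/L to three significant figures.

DO ≈ 2.49 mg/L

k_1 L₀/(k_2−k_1) = 0.310×51.4/(1.58−0.310) = 15.93/1.270 = 12.55 mg/L.
e^(−k_1 t) = e^(−0.310×2.320) = 0.4871; e^(−k_2 t) = e^(−1.58×2.320) = 0.02559.
D = 12.55 × (0.4871 − 0.02559) + 1.01 × 0.02559 = 5.791 + 0.02584 = 5.817 mg/L.
DO = C_s − D = 8.31 − 5.817 = 2.493 mg/L.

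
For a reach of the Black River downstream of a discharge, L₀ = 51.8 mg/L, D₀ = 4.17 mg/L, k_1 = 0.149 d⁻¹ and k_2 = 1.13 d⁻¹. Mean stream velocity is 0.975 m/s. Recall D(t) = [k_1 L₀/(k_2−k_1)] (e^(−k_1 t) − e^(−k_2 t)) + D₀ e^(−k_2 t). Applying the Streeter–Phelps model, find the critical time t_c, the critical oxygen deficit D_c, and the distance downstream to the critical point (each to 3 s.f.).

At the critical point dD/dt = 0, so k_1 L₀ e^(−k_1 t) = k_2 D. Substituting D(t) from the Streeter–Phelps equation and solving for t gives
t_c = ln[(k_2/k_1)(1 − D₀(k_2−k_1)/(k_1 L₀))] / (k_2−k_1).
Here k_2−k_1 = 0.9810 d⁻¹ and 1 − D₀(k_2−k_1)/(k_1 L₀) = 1 − 4.17×0.9810/(0.149×51.8) = 0.4700, so
t_c = ln(7.584 × 0.4700) / 0.9810 = 1.271 / 0.9810 = 1.296 d.
D_c = (k_1/k_2) L₀ e^(−k_1 t_c) = (0.149/1.13) × 51.8 × e^(−0.149×1.296) = 0.1319 × 51.8 × 0.8244 = 5.631 mg/L.
x_c = v t_c = 0.975 m/s × 1.296 d × 86400 s/d = 109100 m ≈ 109 km.

t_c ≈ 1.30 d; D_c ≈ 5.63 mg/L; x_c ≈ 109 km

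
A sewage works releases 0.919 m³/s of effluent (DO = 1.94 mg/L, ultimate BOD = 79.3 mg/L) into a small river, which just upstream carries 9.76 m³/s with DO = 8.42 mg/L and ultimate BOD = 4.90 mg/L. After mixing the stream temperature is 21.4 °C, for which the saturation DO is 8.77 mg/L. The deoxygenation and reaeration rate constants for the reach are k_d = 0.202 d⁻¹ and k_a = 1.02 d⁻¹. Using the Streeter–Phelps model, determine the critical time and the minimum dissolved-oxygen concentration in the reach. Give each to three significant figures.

Mixed DO = (9.76×8.42 + 0.919×1.94)/(9.76+0.919) = 83.96/10.68 = 7.862 mg/L.
Mixed L₀ = (9.76×4.90 + 0.919×79.3)/(10.68) = 120.7/10.68 = 11.30 mg/L.
Initial deficit D₀ = C_s − DO₀ = 8.77 − 7.862 = 0.9076 mg/L.
t_c = (1/0.8180) ln[(1.02/0.202)(1 − 0.9076×0.8180/(0.202×11.30))] = 1.222 × ln(3.407) = 1.499 d.
D_c = (0.202/1.02) × 11.30 × e^(−0.202×1.499) = 0.1980 × 11.30 × 0.7388 = 1.654 mg/L.
Minimum DO = 8.77 − 1.654 = 7.116 mg/L.

t_c ≈ 1.50 d; minimum DO ≈ 7.12 mg/L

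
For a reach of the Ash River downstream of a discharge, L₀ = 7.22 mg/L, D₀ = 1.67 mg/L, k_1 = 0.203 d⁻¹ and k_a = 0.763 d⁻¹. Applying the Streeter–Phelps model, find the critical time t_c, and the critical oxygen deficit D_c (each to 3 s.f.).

With k_a/k_1 = 3.759 and 1 − D₀(k_a−k_1)/(k_1 L₀) = 0.3619,
t_c = ln(3.759 × 0.3619) / (0.763 − 0.203) = ln(1.360) / 0.5600 = 0.3077/0.5600 = 0.5495 d.
D_c = (k_1/k_a) L₀ e^(−k_1 t_c) = (0.203/0.763) × 7.22 × e^(−0.203×0.5495) = 0.2661 × 7.22 × 0.8944 = 1.718 mg/L.

t_c ≈ 0.550 d; D_c ≈ 1.72 mg/L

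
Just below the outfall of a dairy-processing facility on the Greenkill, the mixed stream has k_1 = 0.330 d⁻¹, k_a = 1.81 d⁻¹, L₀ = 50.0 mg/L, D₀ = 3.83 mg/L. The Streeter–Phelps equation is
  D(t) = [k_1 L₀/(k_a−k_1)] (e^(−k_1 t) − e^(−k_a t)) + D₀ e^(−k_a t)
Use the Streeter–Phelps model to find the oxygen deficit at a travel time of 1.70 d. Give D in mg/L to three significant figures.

k_1 L₀/(k_a−k_1) = 0.330×50.0/(1.81−0.330) = 16.50/1.480 = 11.15 mg/L.
e^(−k_1 t) = e^(−0.330×1.700) = 0.5706; e^(−k_a t) = e^(−1.81×1.700) = 0.04610.
D = 11.15 × (0.5706 − 0.04610) + 3.83 × 0.04610 = 5.848 + 0.1766 = 6.024 mg/L.

D ≈ 6.02 mg/L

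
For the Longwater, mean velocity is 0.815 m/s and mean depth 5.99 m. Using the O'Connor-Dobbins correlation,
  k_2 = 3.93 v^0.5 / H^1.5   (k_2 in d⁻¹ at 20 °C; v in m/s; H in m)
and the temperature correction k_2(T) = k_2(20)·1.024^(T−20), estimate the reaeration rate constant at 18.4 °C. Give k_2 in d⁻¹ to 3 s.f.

k_2 ≈ 0.233 d⁻¹

k_2(20) = 3.93 × 0.815^0.5 / 5.99^1.5 = 3.93 × 0.9028 / 14.66 = 0.2420 d⁻¹.
k_2(18.4) = 0.2420 × 1.024^(18.4−20) = 0.2420 × 0.9628 = 0.2330 d⁻¹.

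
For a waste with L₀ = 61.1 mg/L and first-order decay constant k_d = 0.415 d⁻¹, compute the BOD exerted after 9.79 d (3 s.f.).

y ≈ 60.0 mg/L

y_t = L₀(1 − e^(−k_d t)) = 61.1 × (1 − e^(−0.415×9.79))
= 61.1 × (1 − 0.01720) = 61.1 × 0.9828 = 60.05 mg/L.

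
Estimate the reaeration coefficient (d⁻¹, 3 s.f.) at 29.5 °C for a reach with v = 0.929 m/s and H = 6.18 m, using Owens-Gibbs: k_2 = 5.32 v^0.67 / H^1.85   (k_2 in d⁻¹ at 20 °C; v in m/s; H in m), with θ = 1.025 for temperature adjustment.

k_2(20) = 5.32 × 0.929^0.67 / 6.18^1.85 = 5.32 × 0.9519 / 29.06 = 0.1742 d⁻¹.
k_2(29.5) = 0.1742 × 1.025^(29.5−20) = 0.1742 × 1.264 = 0.2203 d⁻¹.

k_2 ≈ 0.220 d⁻¹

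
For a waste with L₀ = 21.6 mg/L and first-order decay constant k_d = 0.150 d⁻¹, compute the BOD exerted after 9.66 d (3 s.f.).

y_t = L₀(1 − e^(−k_d t)) = 21.6 × (1 − e^(−0.150×9.66))
= 21.6 × (1 − 0.2348) = 21.6 × 0.7652 = 16.53 mg/L.

y ≈ 16.5 mg/L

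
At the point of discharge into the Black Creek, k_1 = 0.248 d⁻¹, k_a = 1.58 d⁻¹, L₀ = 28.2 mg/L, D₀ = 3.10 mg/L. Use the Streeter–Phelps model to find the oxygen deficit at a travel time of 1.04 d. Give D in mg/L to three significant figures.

D ≈ 3.64 mg/L

k_1 L₀/(k_a−k_1) = 0.248×28.2/(1.58−0.248) = 6.994/1.332 = 5.250 mg/L.
e^(−k_1 t) = e^(−0.248×1.040) = 0.7727; e^(−k_a t) = e^(−1.58×1.040) = 0.1934.
D = 5.250 × (0.7727 − 0.1934) + 3.10 × 0.1934 = 3.042 + 0.5994 = 3.641 mg/L.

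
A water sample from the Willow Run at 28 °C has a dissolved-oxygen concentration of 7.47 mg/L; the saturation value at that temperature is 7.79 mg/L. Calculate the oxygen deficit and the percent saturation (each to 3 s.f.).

D = C_s − C = 7.79 − 7.47 = 0.320 mg/L.
% saturation = 7.47/7.79 × 100 = 95.9 %.

D ≈ 0.320 mg/L; 95.9 % saturation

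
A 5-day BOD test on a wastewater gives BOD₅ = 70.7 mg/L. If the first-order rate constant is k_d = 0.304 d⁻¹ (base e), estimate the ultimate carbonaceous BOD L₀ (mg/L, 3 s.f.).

L₀ ≈ 90.5 mg/L

BOD₅ = L₀(1 − e^(−5k_d)) ⇒ L₀ = BOD₅ / (1 − e^(−5×0.304))
= 70.7 / (1 − 0.2187) = 70.7 / 0.7813 = 90.49 mg/L.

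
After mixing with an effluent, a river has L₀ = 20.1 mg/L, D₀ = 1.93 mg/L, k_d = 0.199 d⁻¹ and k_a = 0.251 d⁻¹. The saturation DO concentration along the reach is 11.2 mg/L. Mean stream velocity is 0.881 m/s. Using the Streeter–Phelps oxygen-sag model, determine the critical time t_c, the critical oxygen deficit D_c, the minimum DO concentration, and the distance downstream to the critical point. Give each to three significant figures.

t_c ≈ 3.98 d; D_c ≈ 7.22 mg/L; min DO ≈ 3.98 mg/L; x_c ≈ 303 km

At the critical point dD/dt = 0, so k_d L₀ e^(−k_d t) = k_a D. Substituting D(t) from the Streeter–Phelps equation and solving for t gives
t_c = ln[(k_a/k_d)(1 − D₀(k_a−k_d)/(k_d L₀))] / (k_a−k_d).
Here k_a−k_d = 0.05200 d⁻¹ and 1 − D₀(k_a−k_d)/(k_d L₀) = 1 − 1.93×0.05200/(0.199×20.1) = 0.9749, so
t_c = ln(1.261 × 0.9749) / 0.05200 = 0.2067 / 0.05200 = 3.976 d.
D_c = (k_d/k_a) L₀ e^(−k_d t_c) = (0.199/0.251) × 20.1 × e^(−0.199×3.976) = 0.7928 × 20.1 × 0.4533 = 7.224 mg/L.
Minimum DO = C_s − D_c = 11.2 − 7.224 = 3.976 mg/L.
x_c = v t_c = 0.881 m/s × 3.976 d × 86400 s/d = 302600 m ≈ 303 km.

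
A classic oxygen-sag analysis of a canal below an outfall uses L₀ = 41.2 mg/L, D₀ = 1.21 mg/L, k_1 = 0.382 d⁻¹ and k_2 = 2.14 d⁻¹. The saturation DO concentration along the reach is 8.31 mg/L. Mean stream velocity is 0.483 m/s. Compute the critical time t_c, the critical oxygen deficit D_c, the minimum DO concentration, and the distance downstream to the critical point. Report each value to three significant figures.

With k_2/k_1 = 5.602 and 1 − D₀(k_2−k_1)/(k_1 L₀) = 0.8648,
t_c = ln(5.602 × 0.8648) / (2.14 − 0.382) = ln(4.845) / 1.758 = 1.578/1.758 = 0.8976 d.
L(t_c) = L₀ e^(−k_1 t_c) = 41.2 × 0.7097 = 29.24 mg/L, and at the critical point k_2 D_c = k_1 L, so D_c = (0.382/2.14) × 29.24 = 5.220 mg/L.
Minimum DO = C_s − D_c = 8.31 − 5.220 = 3.090 mg/L.
x_c = v t_c = 0.483 m/s × 0.8976 d × 86400 s/d = 37460 m ≈ 37.5 km.

t_c ≈ 0.898 d; D_c ≈ 5.22 mg/L; min DO ≈ 3.09 mg/L; x_c ≈ 37.5 km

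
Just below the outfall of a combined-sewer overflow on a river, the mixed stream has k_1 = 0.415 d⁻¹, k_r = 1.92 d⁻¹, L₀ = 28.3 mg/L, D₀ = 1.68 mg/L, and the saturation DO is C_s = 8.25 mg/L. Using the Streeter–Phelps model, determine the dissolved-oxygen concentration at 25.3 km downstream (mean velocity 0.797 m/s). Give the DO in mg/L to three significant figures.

DO ≈ 4.57 mg/L

Travel time t = x/v = 25.3 km / (0.797 m/s) = 25300 m / 0.797 m/s = 31740 s = 0.3674 d.
k_1 L₀/(k_r−k_1) = 0.415×28.3/(1.92−0.415) = 11.74/1.505 = 7.804 mg/L.
e^(−k_1 t) = e^(−0.415×0.3674) = 0.8586; e^(−k_r t) = e^(−1.92×0.3674) = 0.4939.
D = 7.804 × (0.8586 − 0.4939) + 1.68 × 0.4939 = 2.846 + 0.8298 = 3.676 mg/L.
DO = C_s − D = 8.25 − 3.676 = 4.574 mg/L.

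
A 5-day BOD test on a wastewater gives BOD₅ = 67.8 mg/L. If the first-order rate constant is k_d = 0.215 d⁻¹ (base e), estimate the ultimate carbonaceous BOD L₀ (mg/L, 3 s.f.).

L₀ ≈ 103 mg/L

BOD₅ = L₀(1 − e^(−5k_d)) ⇒ L₀ = BOD₅ / (1 − e^(−5×0.215))
= 67.8 / (1 − 0.3413) = 67.8 / 0.6587 = 102.9 mg/L.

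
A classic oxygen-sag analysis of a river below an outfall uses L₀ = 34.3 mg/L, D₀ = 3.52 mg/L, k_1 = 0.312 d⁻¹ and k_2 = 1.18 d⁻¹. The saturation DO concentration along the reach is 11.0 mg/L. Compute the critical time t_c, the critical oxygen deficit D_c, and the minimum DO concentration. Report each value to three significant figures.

t_c ≈ 1.15 d; D_c ≈ 6.34 mg/L; min DO ≈ 4.66 mg/L

t_c = [1/(k_2−k_1)] ln[(k_2/k_1)(1 − D₀(k_2−k_1)/(k_1 L₀))]
= [1/(1.18−0.312)] ln[(1.18/0.312)(1 − 3.52×0.8680/(0.312×34.3))]
= (1/0.8680) ln[3.782 × 0.7145] = 1.152 × ln(2.702) = 1.152 × 0.9941 = 1.145 d.
L(t_c) = L₀ e^(−k_1 t_c) = 34.3 × 0.6995 = 23.99 mg/L, and at the critical point k_2 D_c = k_1 L, so D_c = (0.312/1.18) × 23.99 = 6.344 mg/L.
Minimum DO = C_s − D_c = 11.0 − 6.344 = 4.656 mg/L.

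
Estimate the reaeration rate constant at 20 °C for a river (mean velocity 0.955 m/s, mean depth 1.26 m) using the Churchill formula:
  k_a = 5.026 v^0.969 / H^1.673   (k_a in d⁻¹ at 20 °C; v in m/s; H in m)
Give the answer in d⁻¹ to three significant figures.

k_a = 5.026 × 0.955^0.969 / 1.26^1.673 = 5.026 × 0.9564 / 1.472 = 3.265 d⁻¹.

k_a ≈ 3.27 d⁻¹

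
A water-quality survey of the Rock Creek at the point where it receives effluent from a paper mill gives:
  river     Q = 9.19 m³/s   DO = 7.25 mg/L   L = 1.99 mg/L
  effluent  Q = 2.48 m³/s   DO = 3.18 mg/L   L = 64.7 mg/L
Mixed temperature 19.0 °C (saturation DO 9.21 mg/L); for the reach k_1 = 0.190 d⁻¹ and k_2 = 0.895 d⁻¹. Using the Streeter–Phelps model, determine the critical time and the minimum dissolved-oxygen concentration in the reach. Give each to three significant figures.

t_c ≈ 0.563 d; minimum DO ≈ 6.29 mg/L

Mixed DO = (9.19×7.25 + 2.48×3.18)/(9.19+2.48) = 74.51/11.67 = 6.385 mg/L.
Mixed L₀ = (9.19×1.99 + 2.48×64.7)/(11.67) = 178.7/11.67 = 15.32 mg/L.
Initial deficit D₀ = C_s − DO₀ = 9.21 − 6.385 = 2.825 mg/L.
t_c = (1/0.7050) ln[(0.895/0.190)(1 − 2.825×0.7050/(0.190×15.32))] = 1.418 × ln(1.487) = 0.5626 d.
D_c = (0.190/0.895) × 15.32 × e^(−0.190×0.5626) = 0.2123 × 15.32 × 0.8986 = 2.922 mg/L.
Minimum DO = 9.21 − 2.922 = 6.288 mg/L.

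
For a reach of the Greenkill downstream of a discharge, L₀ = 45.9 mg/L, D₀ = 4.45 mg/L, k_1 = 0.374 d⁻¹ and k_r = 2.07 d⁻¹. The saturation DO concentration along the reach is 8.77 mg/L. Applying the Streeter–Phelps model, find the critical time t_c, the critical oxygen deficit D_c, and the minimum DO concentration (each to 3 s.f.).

With k_r/k_1 = 5.535 and 1 − D₀(k_r−k_1)/(k_1 L₀) = 0.5604,
t_c = ln(5.535 × 0.5604) / (2.07 − 0.374) = ln(3.101) / 1.696 = 1.132/1.696 = 0.6674 d.
D_c = (k_1/k_r) L₀ e^(−k_1 t_c) = (0.374/2.07) × 45.9 × e^(−0.374×0.6674) = 0.1807 × 45.9 × 0.7791 = 6.461 mg/L.
Minimum DO = C_s − D_c = 8.77 − 6.461 = 2.309 mg/L.

t_c ≈ 0.667 d; D_c ≈ 6.46 mg/L; min DO ≈ 2.31 mg/L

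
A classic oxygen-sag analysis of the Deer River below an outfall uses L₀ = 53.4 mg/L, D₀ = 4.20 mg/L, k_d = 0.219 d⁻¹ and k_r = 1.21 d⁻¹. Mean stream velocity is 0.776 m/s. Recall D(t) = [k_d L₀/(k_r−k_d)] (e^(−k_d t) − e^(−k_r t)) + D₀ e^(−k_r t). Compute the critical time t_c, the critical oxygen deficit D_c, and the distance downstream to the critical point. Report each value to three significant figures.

t_c ≈ 1.28 d; D_c ≈ 7.30 mg/L; x_c ≈ 85.9 km

At the critical point dD/dt = 0, so k_d L₀ e^(−k_d t) = k_r D. Substituting D(t) from the Streeter–Phelps equation and solving for t gives
t_c = ln[(k_r/k_d)(1 − D₀(k_r−k_d)/(k_d L₀))] / (k_r−k_d).
Here k_r−k_d = 0.9910 d⁻¹ and 1 − D₀(k_r−k_d)/(k_d L₀) = 1 − 4.20×0.9910/(0.219×53.4) = 0.6441, so
t_c = ln(5.525 × 0.6441) / 0.9910 = 1.269 / 0.9910 = 1.281 d.
L(t_c) = L₀ e^(−k_d t_c) = 53.4 × 0.7554 = 40.34 mg/L, and at the critical point k_r D_c = k_d L, so D_c = (0.219/1.21) × 40.34 = 7.301 mg/L.
x_c = v t_c = 0.776 m/s × 1.281 d × 86400 s/d = 85880 m ≈ 85.9 km.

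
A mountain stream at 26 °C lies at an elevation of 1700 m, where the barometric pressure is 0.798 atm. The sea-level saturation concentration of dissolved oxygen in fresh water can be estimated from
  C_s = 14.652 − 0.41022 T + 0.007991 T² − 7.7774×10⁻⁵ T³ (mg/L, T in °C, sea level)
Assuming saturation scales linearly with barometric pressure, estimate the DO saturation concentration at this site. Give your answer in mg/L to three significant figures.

C_s ≈ 6.40 mg/L

At sea level: C_s = 14.652 − 0.41022×26 + 0.007991×26² − 7.7774×10⁻⁵×26³ = 8.021 mg/L.
Pressure correction: C_s' = 8.021 × 0.798 = 6.401 mg/L.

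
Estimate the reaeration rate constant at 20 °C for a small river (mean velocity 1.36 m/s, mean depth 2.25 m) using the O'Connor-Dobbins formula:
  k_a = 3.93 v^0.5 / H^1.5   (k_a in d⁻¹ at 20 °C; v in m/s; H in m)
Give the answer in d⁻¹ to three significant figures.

k_a ≈ 1.36 d⁻¹

k_a = 3.93 × 1.36^0.5 / 2.25^1.5 = 3.93 × 1.166 / 3.375 = 1.358 d⁻¹.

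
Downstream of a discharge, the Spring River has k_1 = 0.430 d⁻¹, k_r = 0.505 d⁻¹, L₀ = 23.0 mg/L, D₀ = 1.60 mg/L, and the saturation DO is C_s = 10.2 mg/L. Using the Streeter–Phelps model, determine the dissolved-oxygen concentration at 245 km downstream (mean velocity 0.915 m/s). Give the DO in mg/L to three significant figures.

DO ≈ 2.65 mg/L

Travel time t = x/v = 245 km / (0.915 m/s) = 245000 m / 0.915 m/s = 267800 s = 3.099 d.
k_1 L₀/(k_r−k_1) = 0.430×23.0/(0.505−0.430) = 9.890/0.07500 = 131.9 mg/L.
e^(−k_1 t) = e^(−0.430×3.099) = 0.2638; e^(−k_r t) = e^(−0.505×3.099) = 0.2091.
D = 131.9 × (0.2638 − 0.2091) + 1.60 × 0.2091 = 7.214 + 0.3345 = 7.549 mg/L.
DO = C_s − D = 10.2 − 7.549 = 2.651 mg/L.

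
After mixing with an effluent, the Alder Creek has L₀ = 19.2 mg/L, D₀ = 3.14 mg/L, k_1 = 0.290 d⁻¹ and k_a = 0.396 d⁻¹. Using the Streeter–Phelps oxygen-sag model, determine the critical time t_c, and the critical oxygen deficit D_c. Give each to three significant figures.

t_c ≈ 2.36 d; D_c ≈ 7.10 mg/L

At the critical point dD/dt = 0, so k_1 L₀ e^(−k_1 t) = k_a D. Substituting D(t) from the Streeter–Phelps equation and solving for t gives
t_c = ln[(k_a/k_1)(1 − D₀(k_a−k_1)/(k_1 L₀))] / (k_a−k_1).
Here k_a−k_1 = 0.1060 d⁻¹ and 1 − D₀(k_a−k_1)/(k_1 L₀) = 1 − 3.14×0.1060/(0.290×19.2) = 0.9402, so
t_c = ln(1.366 × 0.9402) / 0.1060 = 0.2499 / 0.1060 = 2.357 d.
L(t_c) = L₀ e^(−k_1 t_c) = 19.2 × 0.5048 = 9.691 mg/L, and at the critical point k_a D_c = k_1 L, so D_c = (0.290/0.396) × 9.691 = 7.097 mg/L.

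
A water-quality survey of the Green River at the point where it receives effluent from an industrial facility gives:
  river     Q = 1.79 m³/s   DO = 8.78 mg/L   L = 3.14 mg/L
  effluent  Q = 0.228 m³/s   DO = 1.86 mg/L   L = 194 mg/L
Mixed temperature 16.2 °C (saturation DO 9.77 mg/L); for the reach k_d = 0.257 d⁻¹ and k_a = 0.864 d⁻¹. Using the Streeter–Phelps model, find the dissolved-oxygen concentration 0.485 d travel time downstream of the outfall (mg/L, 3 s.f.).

DO ≈ 6.25 mg/L

Mixed DO = (1.79×8.78 + 0.228×1.86)/(1.79+0.228) = 16.14/2.018 = 7.998 mg/L.
Mixed L₀ = (1.79×3.14 + 0.228×194)/(2.018) = 49.85/2.018 = 24.70 mg/L.
Initial deficit D₀ = C_s − DO₀ = 9.77 − 7.998 = 1.772 mg/L.
D(0.485) = [0.257×24.70/(0.864−0.257)](e^(−0.257×0.485) − e^(−0.864×0.485)) + 1.772 e^(−0.864×0.485)
= 10.46 × (0.8828 − 0.6577) + 1.772 × 0.6577 = 3.520 mg/L.
DO = 9.77 − 3.520 = 6.250 mg/L.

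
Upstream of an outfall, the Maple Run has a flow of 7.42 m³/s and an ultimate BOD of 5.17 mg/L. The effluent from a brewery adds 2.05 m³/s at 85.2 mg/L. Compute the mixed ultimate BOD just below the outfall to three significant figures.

Flow-weighted mixing: C = (Q_r C_r + Q_w C_w)/(Q_r + Q_w)
= (7.42×5.17 + 2.05×85.2)/(7.42 + 2.05) = 213.0/9.470 = 22.49 mg/L.

22.5 mg/L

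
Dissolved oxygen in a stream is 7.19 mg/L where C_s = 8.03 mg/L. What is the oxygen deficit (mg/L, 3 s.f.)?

D ≈ 0.840 mg/L

D = C_s − C = 8.03 − 7.19 = 0.840 mg/L.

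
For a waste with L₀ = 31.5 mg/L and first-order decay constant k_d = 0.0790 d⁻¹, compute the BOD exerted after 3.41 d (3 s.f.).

y ≈ 7.44 mg/L

y_t = L₀(1 − e^(−k_d t)) = 31.5 × (1 − e^(−0.0790×3.41))
= 31.5 × (1 − 0.7638) = 31.5 × 0.2362 = 7.439 mg/L.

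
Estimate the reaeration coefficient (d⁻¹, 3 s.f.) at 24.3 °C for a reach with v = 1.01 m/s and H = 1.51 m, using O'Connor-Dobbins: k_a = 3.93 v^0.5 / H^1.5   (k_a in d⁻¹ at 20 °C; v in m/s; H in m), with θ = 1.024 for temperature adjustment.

k_a ≈ 2.36 d⁻¹

k_a(20) = 3.93 × 1.01^0.5 / 1.51^1.5 = 3.93 × 1.005 / 1.856 = 2.129 d⁻¹.
k_a(24.3) = 2.129 × 1.024^(24.3−20) = 2.129 × 1.107 = 2.357 d⁻¹.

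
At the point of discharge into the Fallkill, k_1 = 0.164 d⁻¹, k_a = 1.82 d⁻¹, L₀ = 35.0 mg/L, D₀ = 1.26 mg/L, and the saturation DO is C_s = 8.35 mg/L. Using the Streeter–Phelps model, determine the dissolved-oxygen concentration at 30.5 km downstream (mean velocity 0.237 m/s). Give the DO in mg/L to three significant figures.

Travel time t = x/v = 30.5 km / (0.237 m/s) = 30500 m / 0.237 m/s = 128700 s = 1.489 d.
k_1 L₀/(k_a−k_1) = 0.164×35.0/(1.82−0.164) = 5.740/1.656 = 3.466 mg/L.
e^(−k_1 t) = e^(−0.164×1.489) = 0.7833; e^(−k_a t) = e^(−1.82×1.489) = 0.06648.
D = 3.466 × (0.7833 − 0.06648) + 1.26 × 0.06648 = 2.485 + 0.08376 = 2.568 mg/L.
DO = C_s − D = 8.35 − 2.568 = 5.782 mg/L.

DO ≈ 5.78 mg/L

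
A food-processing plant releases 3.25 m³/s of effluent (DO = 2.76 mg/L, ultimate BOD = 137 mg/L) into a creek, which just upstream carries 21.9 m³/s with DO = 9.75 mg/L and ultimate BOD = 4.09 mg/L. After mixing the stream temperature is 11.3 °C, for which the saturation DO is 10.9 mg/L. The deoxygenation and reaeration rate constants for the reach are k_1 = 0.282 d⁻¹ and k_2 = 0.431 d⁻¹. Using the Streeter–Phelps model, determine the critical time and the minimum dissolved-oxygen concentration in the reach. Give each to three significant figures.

t_c ≈ 2.50 d; minimum DO ≈ 4.02 mg/L

Mixed DO = (21.9×9.75 + 3.25×2.76)/(21.9+3.25) = 222.5/25.15 = 8.847 mg/L.
Mixed L₀ = (21.9×4.09 + 3.25×137)/(25.15) = 534.8/25.15 = 21.27 mg/L.
Initial deficit D₀ = C_s − DO₀ = 10.9 − 8.847 = 2.053 mg/L.
t_c = (1/0.1490) ln[(0.431/0.282)(1 − 2.053×0.1490/(0.282×21.27))] = 6.711 × ln(1.450) = 2.496 d.
D_c = (0.282/0.431) × 21.27 × e^(−0.282×2.496) = 0.6543 × 21.27 × 0.4947 = 6.884 mg/L.
Minimum DO = 10.9 − 6.884 = 4.016 mg/L.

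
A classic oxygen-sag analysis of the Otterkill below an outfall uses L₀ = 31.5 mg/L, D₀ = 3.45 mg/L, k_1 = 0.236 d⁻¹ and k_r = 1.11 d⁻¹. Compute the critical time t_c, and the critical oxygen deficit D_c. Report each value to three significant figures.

t_c = [1/(k_r−k_1)] ln[(k_r/k_1)(1 − D₀(k_r−k_1)/(k_1 L₀))]
= [1/(1.11−0.236)] ln[(1.11/0.236)(1 − 3.45×0.8740/(0.236×31.5))]
= (1/0.8740) ln[4.703 × 0.5944] = 1.144 × ln(2.796) = 1.144 × 1.028 = 1.176 d.
L(t_c) = L₀ e^(−k_1 t_c) = 31.5 × 0.7576 = 23.86 mg/L, and at the critical point k_r D_c = k_1 L, so D_c = (0.236/1.11) × 23.86 = 5.074 mg/L.

t_c ≈ 1.18 d; D_c ≈ 5.07 mg/L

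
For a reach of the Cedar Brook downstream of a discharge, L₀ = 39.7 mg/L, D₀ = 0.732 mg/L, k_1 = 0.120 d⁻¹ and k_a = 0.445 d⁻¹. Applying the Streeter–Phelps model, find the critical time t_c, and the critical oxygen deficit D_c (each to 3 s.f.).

t_c ≈ 3.87 d; D_c ≈ 6.72 mg/L

With k_a/k_1 = 3.708 and 1 − D₀(k_a−k_1)/(k_1 L₀) = 0.9501,
t_c = ln(3.708 × 0.9501) / (0.445 − 0.120) = ln(3.523) / 0.3250 = 1.259/0.3250 = 3.875 d.
L(t_c) = L₀ e^(−k_1 t_c) = 39.7 × 0.6281 = 24.94 mg/L, and at the critical point k_a D_c = k_1 L, so D_c = (0.120/0.445) × 24.94 = 6.725 mg/L.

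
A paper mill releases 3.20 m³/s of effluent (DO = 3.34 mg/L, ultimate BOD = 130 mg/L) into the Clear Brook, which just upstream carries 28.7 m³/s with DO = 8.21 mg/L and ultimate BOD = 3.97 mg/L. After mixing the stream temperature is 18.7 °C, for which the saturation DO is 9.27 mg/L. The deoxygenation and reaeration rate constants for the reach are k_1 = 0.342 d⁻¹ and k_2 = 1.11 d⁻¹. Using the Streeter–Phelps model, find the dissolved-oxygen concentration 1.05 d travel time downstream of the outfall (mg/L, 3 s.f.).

Mixed DO = (28.7×8.21 + 3.20×3.34)/(28.7+3.20) = 246.3/31.90 = 7.721 mg/L.
Mixed L₀ = (28.7×3.97 + 3.20×130)/(31.90) = 529.9/31.90 = 16.61 mg/L.
Initial deficit D₀ = C_s − DO₀ = 9.27 − 7.721 = 1.549 mg/L.
D(1.05) = [0.342×16.61/(1.11−0.342)](e^(−0.342×1.05) − e^(−1.11×1.05)) + 1.549 e^(−1.11×1.05)
= 7.398 × (0.6983 − 0.3118) + 1.549 × 0.3118 = 3.342 mg/L.
DO = 9.27 − 3.342 = 5.928 mg/L.

DO ≈ 5.93 mg/L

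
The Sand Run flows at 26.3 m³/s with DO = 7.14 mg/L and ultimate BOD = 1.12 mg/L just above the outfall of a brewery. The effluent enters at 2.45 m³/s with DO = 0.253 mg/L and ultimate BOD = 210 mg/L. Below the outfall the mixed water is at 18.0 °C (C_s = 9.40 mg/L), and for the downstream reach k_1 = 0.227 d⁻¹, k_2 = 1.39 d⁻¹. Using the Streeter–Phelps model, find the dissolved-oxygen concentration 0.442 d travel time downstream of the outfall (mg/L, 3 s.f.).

Mixed DO = (26.3×7.14 + 2.45×0.253)/(26.3+2.45) = 188.4/28.75 = 6.553 mg/L.
Mixed L₀ = (26.3×1.12 + 2.45×210)/(28.75) = 544.0/28.75 = 18.92 mg/L.
Initial deficit D₀ = C_s − DO₀ = 9.40 − 6.553 = 2.847 mg/L.
D(0.442) = [0.227×18.92/(1.39−0.227)](e^(−0.227×0.442) − e^(−1.39×0.442)) + 2.847 e^(−1.39×0.442)
= 3.693 × (0.9045 − 0.5410) + 2.847 × 0.5410 = 2.883 mg/L.
DO = 9.40 − 2.883 = 6.517 mg/L.

DO ≈ 6.52 mg/L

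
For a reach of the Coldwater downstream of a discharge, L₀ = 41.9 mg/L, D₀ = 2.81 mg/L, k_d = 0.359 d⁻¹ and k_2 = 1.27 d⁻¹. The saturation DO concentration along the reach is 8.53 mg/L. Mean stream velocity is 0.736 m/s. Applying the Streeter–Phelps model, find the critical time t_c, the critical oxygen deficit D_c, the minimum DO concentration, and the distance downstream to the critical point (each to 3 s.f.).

At the critical point dD/dt = 0, so k_d L₀ e^(−k_d t) = k_2 D. Substituting D(t) from the Streeter–Phelps equation and solving for t gives
t_c = ln[(k_2/k_d)(1 − D₀(k_2−k_d)/(k_d L₀))] / (k_2−k_d).
Here k_2−k_d = 0.9110 d⁻¹ and 1 − D₀(k_2−k_d)/(k_d L₀) = 1 − 2.81×0.9110/(0.359×41.9) = 0.8298, so
t_c = ln(3.538 × 0.8298) / 0.9110 = 1.077 / 0.9110 = 1.182 d.
L(t_c) = L₀ e^(−k_d t_c) = 41.9 × 0.6542 = 27.41 mg/L, and at the critical point k_2 D_c = k_d L, so D_c = (0.359/1.27) × 27.41 = 7.748 mg/L.
Minimum DO = C_s − D_c = 8.53 − 7.748 = 0.7818 mg/L.
x_c = v t_c = 0.736 m/s × 1.182 d × 86400 s/d = 75170 m ≈ 75.2 km.

t_c ≈ 1.18 d; D_c ≈ 7.75 mg/L; min DO ≈ 0.782 mg/L; x_c ≈ 75.2 km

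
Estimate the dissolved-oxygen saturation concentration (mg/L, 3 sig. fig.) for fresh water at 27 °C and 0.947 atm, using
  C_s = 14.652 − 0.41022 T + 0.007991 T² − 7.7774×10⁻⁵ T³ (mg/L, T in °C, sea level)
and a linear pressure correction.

At sea level: C_s = 14.652 − 0.41022×27 + 0.007991×27² − 7.7774×10⁻⁵×27³ = 7.871 mg/L.
Pressure correction: C_s' = 7.871 × 0.947 = 7.454 mg/L.

C_s ≈ 7.45 mg/L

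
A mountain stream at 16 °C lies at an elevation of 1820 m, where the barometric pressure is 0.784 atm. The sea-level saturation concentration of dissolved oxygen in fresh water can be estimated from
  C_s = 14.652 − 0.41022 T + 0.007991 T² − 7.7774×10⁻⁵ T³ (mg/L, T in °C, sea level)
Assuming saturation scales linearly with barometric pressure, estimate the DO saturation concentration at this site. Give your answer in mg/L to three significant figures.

C_s ≈ 7.70 mg/L

At sea level: C_s = 14.652 − 0.41022×16 + 0.007991×16² − 7.7774×10⁻⁵×16³ = 9.816 mg/L.
Pressure correction: C_s' = 9.816 × 0.784 = 7.695 mg/L.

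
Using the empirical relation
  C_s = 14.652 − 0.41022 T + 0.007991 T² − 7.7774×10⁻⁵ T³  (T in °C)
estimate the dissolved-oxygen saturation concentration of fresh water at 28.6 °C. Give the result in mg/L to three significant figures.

C_s ≈ 7.64 mg/L

C_s = 14.652 − 0.41022×28.6 + 0.007991×28.6² − 7.7774×10⁻⁵×28.6³ = 7.637 mg/L.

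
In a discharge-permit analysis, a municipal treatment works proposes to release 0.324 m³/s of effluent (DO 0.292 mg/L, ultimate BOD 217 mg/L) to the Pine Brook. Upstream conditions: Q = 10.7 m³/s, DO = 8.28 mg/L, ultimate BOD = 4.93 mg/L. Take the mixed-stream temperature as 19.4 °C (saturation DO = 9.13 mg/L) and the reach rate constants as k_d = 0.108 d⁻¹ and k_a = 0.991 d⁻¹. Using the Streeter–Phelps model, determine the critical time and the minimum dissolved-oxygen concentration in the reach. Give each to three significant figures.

t_c ≈ 0.718 d; minimum DO ≈ 8.00 mg/L

Mixed DO = (10.7×8.28 + 0.324×0.292)/(10.7+0.324) = 88.69/11.02 = 8.045 mg/L.
Mixed L₀ = (10.7×4.93 + 0.324×217)/(11.02) = 123.1/11.02 = 11.16 mg/L.
Initial deficit D₀ = C_s − DO₀ = 9.13 − 8.045 = 1.085 mg/L.
t_c = (1/0.8830) ln[(0.991/0.108)(1 − 1.085×0.8830/(0.108×11.16))] = 1.133 × ln(1.886) = 0.7182 d.
D_c = (0.108/0.991) × 11.16 × e^(−0.108×0.7182) = 0.1090 × 11.16 × 0.9254 = 1.126 mg/L.
Minimum DO = 9.13 − 1.126 = 8.004 mg/L.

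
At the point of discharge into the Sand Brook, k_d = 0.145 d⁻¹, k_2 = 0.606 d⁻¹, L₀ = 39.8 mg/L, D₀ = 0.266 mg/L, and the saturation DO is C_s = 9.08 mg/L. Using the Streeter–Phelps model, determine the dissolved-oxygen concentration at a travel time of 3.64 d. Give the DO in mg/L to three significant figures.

k_d L₀/(k_2−k_d) = 0.145×39.8/(0.606−0.145) = 5.771/0.4610 = 12.52 mg/L.
e^(−k_d t) = e^(−0.145×3.640) = 0.5899; e^(−k_2 t) = e^(−0.606×3.640) = 0.1102.
D = 12.52 × (0.5899 − 0.1102) + 0.266 × 0.1102 = 6.006 + 0.02930 = 6.035 mg/L.
DO = C_s − D = 9.08 − 6.035 = 3.045 mg/L.

DO ≈ 3.05 mg/L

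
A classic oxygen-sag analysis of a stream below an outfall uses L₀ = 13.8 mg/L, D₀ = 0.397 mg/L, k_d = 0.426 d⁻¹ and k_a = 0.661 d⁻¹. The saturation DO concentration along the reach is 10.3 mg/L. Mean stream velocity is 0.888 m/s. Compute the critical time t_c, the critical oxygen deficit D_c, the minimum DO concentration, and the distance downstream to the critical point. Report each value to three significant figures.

t_c ≈ 1.80 d; D_c ≈ 4.13 mg/L; min DO ≈ 6.17 mg/L; x_c ≈ 138 km

At the critical point dD/dt = 0, so k_d L₀ e^(−k_d t) = k_a D. Substituting D(t) from the Streeter–Phelps equation and solving for t gives
t_c = ln[(k_a/k_d)(1 − D₀(k_a−k_d)/(k_d L₀))] / (k_a−k_d).
Here k_a−k_d = 0.2350 d⁻¹ and 1 − D₀(k_a−k_d)/(k_d L₀) = 1 − 0.397×0.2350/(0.426×13.8) = 0.9841, so
t_c = ln(1.552 × 0.9841) / 0.2350 = 0.4233 / 0.2350 = 1.801 d.
L(t_c) = L₀ e^(−k_d t_c) = 13.8 × 0.4642 = 6.406 mg/L, and at the critical point k_a D_c = k_d L, so D_c = (0.426/0.661) × 6.406 = 4.129 mg/L.
Minimum DO = C_s − D_c = 10.3 − 4.129 = 6.171 mg/L.
x_c = v t_c = 0.888 m/s × 1.801 d × 86400 s/d = 138200 m ≈ 138 km.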